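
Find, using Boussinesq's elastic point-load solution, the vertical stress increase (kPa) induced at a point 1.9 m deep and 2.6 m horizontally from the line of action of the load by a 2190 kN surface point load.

Δσ_z ≈ 20.7 kPa

Boussinesq vertical stress below a point load on an elastic half-space:
Δσ_z = 3P/(2πz²) · [1 + (r/z)²]^(−5/2)
r/z = 2.6/1.9 = 1.3684; [1+(r/z)²]^(−5/2) = 0.071502.
Δσ_z = 3×2190/(2π×1.9²) × 0.071502 = 289.65 × 0.071502 = 20.71 kPa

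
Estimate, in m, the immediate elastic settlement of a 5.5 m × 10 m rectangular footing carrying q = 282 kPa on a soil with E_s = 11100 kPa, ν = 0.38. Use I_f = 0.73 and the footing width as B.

S_e ≈ 0.0873 m

Immediate (elastic) settlement: S_e = q·B·(1−ν²)/E_s · I_f.
S_e = 282 × 5.5 × (1 − 0.38²) / 11100 × 0.73
    = 282 × 5.5 × 0.8556 / 11100 × 0.73
    = 0.08727 m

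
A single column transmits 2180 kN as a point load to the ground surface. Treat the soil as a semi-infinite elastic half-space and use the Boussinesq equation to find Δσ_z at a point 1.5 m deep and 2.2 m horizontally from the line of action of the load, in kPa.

Δσ_z ≈ 26.2 kPa

Boussinesq vertical stress below a point load on an elastic half-space:
Δσ_z = 3P/(2πz²) · [1 + (r/z)²]^(−5/2)
r/z = 2.2/1.5 = 1.4667; [1+(r/z)²]^(−5/2) = 0.056734.
Δσ_z = 3×2180/(2π×1.5²) × 0.056734 = 462.61 × 0.056734 = 26.25 kPa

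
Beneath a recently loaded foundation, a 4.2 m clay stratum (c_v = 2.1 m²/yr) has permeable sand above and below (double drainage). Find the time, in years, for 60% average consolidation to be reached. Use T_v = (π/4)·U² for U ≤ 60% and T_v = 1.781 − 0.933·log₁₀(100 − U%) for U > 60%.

t ≈ 0.594 years

Drainage path length: H_d = H/2 = 2.1 m (double drainage).
U ≤ 60%: T_v = (π/4)·U² = (π/4)×0.6² = 0.28274.
t = T_v·H_d²/c_v = 0.28274×2.1²/2.1 = 0.5938 years.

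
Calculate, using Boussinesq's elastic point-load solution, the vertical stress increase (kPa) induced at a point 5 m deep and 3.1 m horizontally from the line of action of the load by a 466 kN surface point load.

Δσ_z ≈ 3.95 kPa

Boussinesq vertical stress below a point load on an elastic half-space:
Δσ_z = 3P/(2πz²) · [1 + (r/z)²]^(−5/2)
r/z = 3.1/5 = 0.62; [1+(r/z)²]^(−5/2) = 0.44345.
Δσ_z = 3×466/(2π×5²) × 0.44345 = 8.8999 × 0.44345 = 3.947 kPa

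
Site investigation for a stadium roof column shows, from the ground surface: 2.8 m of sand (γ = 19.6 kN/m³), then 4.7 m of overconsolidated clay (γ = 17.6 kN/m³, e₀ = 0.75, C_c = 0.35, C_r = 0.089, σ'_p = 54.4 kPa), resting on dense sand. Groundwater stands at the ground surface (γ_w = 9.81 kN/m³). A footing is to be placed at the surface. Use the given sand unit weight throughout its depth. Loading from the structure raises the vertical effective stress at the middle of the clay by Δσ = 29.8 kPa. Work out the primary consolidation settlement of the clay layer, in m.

Mid-depth of clay below the ground surface: z = 2.8 + 4.7/2 = 5.15 m.
Total vertical stress at mid-clay: σ_v = 19.6×2.8 + 17.6×2.35 = 96.24 kPa.
Pore pressure: u = 9.81×(5.15 − 0) = 50.522 kPa.
Initial effective stress: σ'_0 = σ_v − u = 96.24 − 50.522 = 45.718 kPa.
Final effective stress: σ'_f = 45.718 + 29.8 = 75.518 kPa.
σ'_f = 75.518 > σ'_p = 54.4 kPa, so the stress path crosses the preconsolidation pressure — recompression up to σ'_p, then virgin compression beyond:
S_c = H/(1+e₀)·[C_r·log₁₀(σ'_p/σ'_0) + C_c·log₁₀(σ'_f/σ'_p)]
    = 4.7/1.75 × [0.089×log₁₀(54.4/45.718) + 0.35×log₁₀(75.518/54.4)]
    = 2.6857 × [0.0067205 + 0.049858] = 0.152 m

S_c ≈ 0.152 m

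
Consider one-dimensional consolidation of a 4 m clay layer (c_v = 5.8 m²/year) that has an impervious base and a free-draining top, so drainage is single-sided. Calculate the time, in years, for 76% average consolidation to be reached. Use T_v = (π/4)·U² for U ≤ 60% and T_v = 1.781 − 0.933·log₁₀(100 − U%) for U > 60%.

Drainage path length: H_d = H = 4 m (single drainage).
U > 60%: T_v = 1.781 − 0.933·log₁₀(100 − 76) = 0.49326.
t = T_v·H_d²/c_v = 0.49326×4²/5.8 = 1.361 years.

t ≈ 1.36 years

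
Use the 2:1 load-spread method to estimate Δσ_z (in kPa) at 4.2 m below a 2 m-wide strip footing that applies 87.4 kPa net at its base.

By the 2:1 method the load spreads at 1 horizontal : 2 vertical, so at depth z the loaded area has grown by z in each plan dimension:
Δσ = qB/(B+z) = 87.4×2/(2+4.2) = 28.194 kPa

Δσ_z ≈ 28.2 kPa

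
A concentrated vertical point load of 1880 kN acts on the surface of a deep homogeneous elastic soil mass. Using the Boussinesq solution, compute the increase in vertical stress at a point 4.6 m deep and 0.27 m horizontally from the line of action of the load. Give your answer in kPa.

Boussinesq vertical stress below a point load on an elastic half-space:
Δσ_z = 3P/(2πz²) · [1 + (r/z)²]^(−5/2)
r/z = 0.27/4.6 = 0.058696; [1+(r/z)²]^(−5/2) = 0.99144.
Δσ_z = 3×1880/(2π×4.6²) × 0.99144 = 42.421 × 0.99144 = 42.06 kPa

Δσ_z ≈ 42.1 kPa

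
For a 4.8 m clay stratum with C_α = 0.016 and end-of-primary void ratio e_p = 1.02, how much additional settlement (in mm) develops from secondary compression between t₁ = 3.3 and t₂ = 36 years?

Secondary compression: S_s = C_α·H/(1+e_p)·log₁₀(t₂/t₁)
S_s = 0.016×4.8/(1+1.02)×log₁₀(36/3.3)
    = 0.03802 × 1.038 = 0.03946 m

S_s ≈ 39.5 mm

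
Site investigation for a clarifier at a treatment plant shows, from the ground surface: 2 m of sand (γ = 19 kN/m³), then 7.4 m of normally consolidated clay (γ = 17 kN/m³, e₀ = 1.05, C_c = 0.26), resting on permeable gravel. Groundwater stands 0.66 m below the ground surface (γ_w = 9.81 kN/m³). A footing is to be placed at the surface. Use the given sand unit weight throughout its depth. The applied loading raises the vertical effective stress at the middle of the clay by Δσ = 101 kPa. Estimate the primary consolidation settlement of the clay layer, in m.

Mid-depth of clay below the ground surface: z = 2 + 7.4/2 = 5.7 m.
Total vertical stress at mid-clay: σ_v = 19×2 + 17×3.7 = 100.9 kPa.
Pore pressure: u = 9.81×(5.7 − 0.66) = 49.442 kPa.
Initial effective stress: σ'_0 = σ_v − u = 100.9 − 49.442 = 51.458 kPa.
Final effective stress: σ'_f = σ'_0 + Δσ = 51.458 + 101 = 152.46 kPa.
Normally consolidated clay, so the full stress increment lies on the virgin compression line:
S_c = C_c·H/(1+e₀)·log₁₀(σ'_f/σ'_0) = 0.26×7.4/(1+1.05)×log₁₀(152.46/51.458)
    = 0.93854 × 0.4717 = 0.4427 m

S_c ≈ 0.443 m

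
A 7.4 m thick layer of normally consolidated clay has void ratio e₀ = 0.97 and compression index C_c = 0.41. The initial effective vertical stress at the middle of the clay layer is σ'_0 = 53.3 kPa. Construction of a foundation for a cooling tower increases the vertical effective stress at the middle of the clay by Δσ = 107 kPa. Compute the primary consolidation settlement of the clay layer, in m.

S_c ≈ 0.736 m

Final effective stress: σ'_f = σ'_0 + Δσ = 53.3 + 107 = 160.3 kPa.
Normally consolidated clay, so the full stress increment lies on the virgin compression line:
S_c = C_c·H/(1+e₀)·log₁₀(σ'_f/σ'_0) = 0.41×7.4/(1+0.97)×log₁₀(160.3/53.3)
    = 1.5401 × 0.47821 = 0.7365 m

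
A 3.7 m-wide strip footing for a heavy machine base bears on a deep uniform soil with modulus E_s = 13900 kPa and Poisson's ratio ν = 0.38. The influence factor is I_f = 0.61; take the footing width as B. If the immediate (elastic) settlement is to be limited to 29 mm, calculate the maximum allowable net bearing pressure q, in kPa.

S_e = q·B·(1−ν²)/E_s · I_f  ⇒  q = S_e·E_s / (B·(1−ν²)·I_f).
q = 0.029 × 13900 / (3.7 × 0.8556 × 0.61) = 208.7 kPa

q ≈ 209 kPa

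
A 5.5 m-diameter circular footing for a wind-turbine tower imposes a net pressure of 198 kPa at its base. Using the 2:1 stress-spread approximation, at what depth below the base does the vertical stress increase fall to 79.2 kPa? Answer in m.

2:1 spreading — at depth z the loaded area has grown by z in each plan dimension:
qD²/(D+z)² = Δσ_z ⇒ z = D(√(q/Δσ_z) − 1) = 5.5×(√(198/79.2) − 1) = 3.196 m

z ≈ 3.2 m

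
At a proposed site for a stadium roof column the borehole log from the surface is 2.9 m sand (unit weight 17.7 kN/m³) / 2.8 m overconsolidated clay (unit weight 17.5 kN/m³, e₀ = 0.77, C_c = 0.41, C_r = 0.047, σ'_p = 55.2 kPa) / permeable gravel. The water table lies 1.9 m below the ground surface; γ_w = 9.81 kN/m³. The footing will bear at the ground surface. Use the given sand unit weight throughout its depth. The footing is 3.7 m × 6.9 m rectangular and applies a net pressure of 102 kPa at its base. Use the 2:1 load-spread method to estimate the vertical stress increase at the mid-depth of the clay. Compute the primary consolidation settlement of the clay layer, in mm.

Mid-depth of clay below the ground surface: z = 2.9 + 2.8/2 = 4.3 m.
Total vertical stress at mid-clay: σ_v = 17.7×2.9 + 17.5×1.4 = 75.83 kPa.
Pore pressure: u = 9.81×(4.3 − 1.9) = 23.544 kPa.
Initial effective stress: σ'_0 = σ_v − u = 75.83 − 23.544 = 52.286 kPa.
Stress increase at mid-clay by the 2:1 spreading method:
Δσ = qBL/((B+z)(L+z)) = 102×3.7×6.9/((3.7+4.3)(6.9+4.3)) = 29.063 kPa
Final effective stress: σ'_f = 52.286 + 29.063 = 81.349 kPa.
σ'_f = 81.349 > σ'_p = 55.2 kPa, so the stress path crosses the preconsolidation pressure — recompression up to σ'_p, then virgin compression beyond:
S_c = H/(1+e₀)·[C_r·log₁₀(σ'_p/σ'_0) + C_c·log₁₀(σ'_f/σ'_p)]
    = 2.8/1.77 × [0.047×log₁₀(55.2/52.286) + 0.41×log₁₀(81.349/55.2)]
    = 1.5819 × [0.001107 + 0.069049] = 0.111 m

S_c ≈ 111 mm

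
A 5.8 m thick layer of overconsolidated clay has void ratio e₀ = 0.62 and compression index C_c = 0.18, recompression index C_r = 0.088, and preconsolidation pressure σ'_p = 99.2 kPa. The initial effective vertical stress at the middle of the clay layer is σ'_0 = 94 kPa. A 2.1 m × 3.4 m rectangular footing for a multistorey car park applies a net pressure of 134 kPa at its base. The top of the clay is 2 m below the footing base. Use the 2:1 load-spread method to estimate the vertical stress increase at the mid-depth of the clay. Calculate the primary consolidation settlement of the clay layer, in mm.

S_c ≈ 37.5 mm

Mid-depth of clay below the footing base: z = 2 + 5.8/2 = 4.9 m.
Stress increase at mid-clay by the 2:1 spreading method:
Δσ = qBL/((B+z)(L+z)) = 134×2.1×3.4/((2.1+4.9)(3.4+4.9)) = 16.467 kPa
Final effective stress: σ'_f = 94 + 16.467 = 110.47 kPa.
σ'_f = 110.47 > σ'_p = 99.2 kPa, so the stress path crosses the preconsolidation pressure — recompression up to σ'_p, then virgin compression beyond:
S_c = H/(1+e₀)·[C_r·log₁₀(σ'_p/σ'_0) + C_c·log₁₀(σ'_f/σ'_p)]
    = 5.8/1.62 × [0.088×log₁₀(99.2/94) + 0.18×log₁₀(110.47/99.2)]
    = 3.5802 × [0.0020578 + 0.0084119] = 0.03748 m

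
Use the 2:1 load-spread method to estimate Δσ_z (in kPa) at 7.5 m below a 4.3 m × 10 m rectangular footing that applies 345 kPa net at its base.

By the 2:1 method the load spreads at 1 horizontal : 2 vertical, so at depth z the loaded area has grown by z in each plan dimension:
Δσ = qBL/((B+z)(L+z)) = 345×4.3×10/((4.3+7.5)(10+7.5)) = 71.84 kPa

Δσ_z ≈ 71.8 kPa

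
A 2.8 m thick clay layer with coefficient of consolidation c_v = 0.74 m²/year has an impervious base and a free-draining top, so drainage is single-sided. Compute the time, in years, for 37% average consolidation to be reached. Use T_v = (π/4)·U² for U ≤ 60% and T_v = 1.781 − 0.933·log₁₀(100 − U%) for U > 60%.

Drainage path length: H_d = H = 2.8 m (single drainage).
U ≤ 60%: T_v = (π/4)·U² = (π/4)×0.37² = 0.10752.
t = T_v·H_d²/c_v = 0.10752×2.8²/0.74 = 1.139 years.

t ≈ 1.14 years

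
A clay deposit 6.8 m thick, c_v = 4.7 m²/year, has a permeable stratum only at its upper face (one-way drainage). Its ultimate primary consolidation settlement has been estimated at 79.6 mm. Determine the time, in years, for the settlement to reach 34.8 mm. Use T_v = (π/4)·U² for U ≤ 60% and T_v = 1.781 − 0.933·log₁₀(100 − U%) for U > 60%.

t ≈ 1.48 years

Drainage path length: H_d = H = 6.8 m (single drainage).
U = S(t)/S_ult = 34.8/79.6 = 0.4372.
U ≤ 60%: T_v = (π/4)·U² = (π/4)×0.43719² = 0.15011.
t = T_v·H_d²/c_v = 0.15011×6.8²/4.7 = 1.477 years.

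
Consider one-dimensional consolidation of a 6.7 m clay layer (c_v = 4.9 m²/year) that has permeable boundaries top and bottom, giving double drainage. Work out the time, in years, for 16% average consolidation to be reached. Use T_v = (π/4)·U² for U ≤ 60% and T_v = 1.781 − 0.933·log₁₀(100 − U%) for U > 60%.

t ≈ 0.046 years

Drainage path length: H_d = H/2 = 3.35 m (double drainage).
U ≤ 60%: T_v = (π/4)·U² = (π/4)×0.16² = 0.020106.
t = T_v·H_d²/c_v = 0.020106×3.35²/4.9 = 0.04605 years.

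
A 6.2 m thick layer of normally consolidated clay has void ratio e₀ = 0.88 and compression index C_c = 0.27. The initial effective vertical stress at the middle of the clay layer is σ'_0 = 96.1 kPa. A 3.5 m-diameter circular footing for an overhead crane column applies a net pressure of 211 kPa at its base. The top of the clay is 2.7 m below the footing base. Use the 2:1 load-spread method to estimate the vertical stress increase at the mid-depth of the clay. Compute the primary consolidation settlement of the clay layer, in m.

Mid-depth of clay below the footing base: z = 2.7 + 6.2/2 = 5.8 m.
Stress increase at mid-clay by the 2:1 spreading method:
Δσ ≈ qD²/(D+z)² = 211×3.5²/(3.5+5.8)² = 29.885 kPa
Final effective stress: σ'_f = σ'_0 + Δσ = 96.1 + 29.885 = 125.98 kPa.
Normally consolidated clay, so the full stress increment lies on the virgin compression line:
S_c = C_c·H/(1+e₀)·log₁₀(σ'_f/σ'_0) = 0.27×6.2/(1+0.88)×log₁₀(125.98/96.1)
    = 0.89043 × 0.11758 = 0.1047 m

S_c ≈ 0.105 m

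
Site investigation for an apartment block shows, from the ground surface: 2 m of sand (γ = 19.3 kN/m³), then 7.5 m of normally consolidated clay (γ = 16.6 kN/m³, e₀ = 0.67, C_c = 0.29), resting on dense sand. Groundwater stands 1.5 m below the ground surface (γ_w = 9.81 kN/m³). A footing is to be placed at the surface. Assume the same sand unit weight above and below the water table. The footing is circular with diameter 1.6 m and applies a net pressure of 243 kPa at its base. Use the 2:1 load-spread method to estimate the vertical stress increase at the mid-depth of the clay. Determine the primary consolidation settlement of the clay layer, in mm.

S_c ≈ 101 mm

Mid-depth of clay below the ground surface: z = 2 + 7.5/2 = 5.75 m.
Total vertical stress at mid-clay: σ_v = 19.3×2 + 16.6×3.75 = 100.85 kPa.
Pore pressure: u = 9.81×(5.75 − 1.5) = 41.693 kPa.
Initial effective stress: σ'_0 = σ_v − u = 100.85 − 41.693 = 59.157 kPa.
Stress increase at mid-clay by the 2:1 spreading method:
Δσ ≈ qD²/(D+z)² = 243×1.6²/(1.6+5.75)² = 11.515 kPa
Final effective stress: σ'_f = σ'_0 + Δσ = 59.157 + 11.515 = 70.672 kPa.
Normally consolidated clay, so the full stress increment lies on the virgin compression line:
S_c = C_c·H/(1+e₀)·log₁₀(σ'_f/σ'_0) = 0.29×7.5/(1+0.67)×log₁₀(70.672/59.157)
    = 1.3024 × 0.077241 = 0.1006 m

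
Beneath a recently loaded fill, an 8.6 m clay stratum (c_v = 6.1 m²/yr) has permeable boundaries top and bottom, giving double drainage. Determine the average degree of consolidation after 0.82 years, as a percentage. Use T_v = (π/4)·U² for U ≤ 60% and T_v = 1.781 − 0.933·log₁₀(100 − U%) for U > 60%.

U ≈ 58.7 %

Drainage path length: H_d = H/2 = 4.3 m (double drainage).
T_v = c_v·t/H_d² = 6.1×0.82/4.3² = 0.27052.
T_v = 0.27052 corresponds to the U ≤ 60% branch:
U = √(4T_v/π) = 0.5869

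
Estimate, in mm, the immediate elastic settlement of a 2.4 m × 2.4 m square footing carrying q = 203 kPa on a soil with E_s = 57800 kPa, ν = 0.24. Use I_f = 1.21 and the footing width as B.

S_e ≈ 9.61 mm

Immediate (elastic) settlement: S_e = q·B·(1−ν²)/E_s · I_f.
S_e = 203 × 2.4 × (1 − 0.24²) / 57800 × 1.21
    = 203 × 2.4 × 0.9424 / 57800 × 1.21
    = 0.009612 m = 9.612 mm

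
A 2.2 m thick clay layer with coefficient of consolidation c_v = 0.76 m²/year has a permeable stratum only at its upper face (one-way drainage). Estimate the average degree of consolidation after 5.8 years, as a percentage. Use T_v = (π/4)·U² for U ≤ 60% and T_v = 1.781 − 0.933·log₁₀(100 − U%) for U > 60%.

U ≈ 91.4 %

Drainage path length: H_d = H = 2.2 m (single drainage).
T_v = c_v·t/H_d² = 0.76×5.8/2.2² = 0.91074.
T_v = 0.91074 corresponds to the U > 60% branch:
U = 1 − 10^((1.781 − T_v)/0.933)/100 = 0.9143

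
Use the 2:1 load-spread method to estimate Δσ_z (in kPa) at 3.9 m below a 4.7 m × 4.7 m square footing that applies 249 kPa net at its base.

By the 2:1 method the load spreads at 1 horizontal : 2 vertical, so at depth z the loaded area has grown by z in each plan dimension:
Δσ = qBL/((B+z)(L+z)) = 249×4.7×4.7/((4.7+3.9)(4.7+3.9)) = 74.37 kPa

Δσ_z ≈ 74.4 kPa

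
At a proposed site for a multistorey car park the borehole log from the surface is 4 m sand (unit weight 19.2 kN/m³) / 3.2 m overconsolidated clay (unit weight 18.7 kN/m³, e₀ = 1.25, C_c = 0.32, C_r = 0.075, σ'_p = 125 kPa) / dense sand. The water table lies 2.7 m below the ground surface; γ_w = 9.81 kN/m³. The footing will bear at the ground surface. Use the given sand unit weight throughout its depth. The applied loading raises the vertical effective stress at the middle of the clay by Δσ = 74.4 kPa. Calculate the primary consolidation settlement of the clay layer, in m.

S_c ≈ 0.0612 m

Mid-depth of clay below the ground surface: z = 4 + 3.2/2 = 5.6 m.
Total vertical stress at mid-clay: σ_v = 19.2×4 + 18.7×1.6 = 106.72 kPa.
Pore pressure: u = 9.81×(5.6 − 2.7) = 28.449 kPa.
Initial effective stress: σ'_0 = σ_v − u = 106.72 − 28.449 = 78.271 kPa.
Final effective stress: σ'_f = 78.271 + 74.4 = 152.67 kPa.
σ'_f = 152.67 > σ'_p = 125 kPa, so the stress path crosses the preconsolidation pressure — recompression up to σ'_p, then virgin compression beyond:
S_c = H/(1+e₀)·[C_r·log₁₀(σ'_p/σ'_0) + C_c·log₁₀(σ'_f/σ'_p)]
    = 3.2/2.25 × [0.075×log₁₀(125/78.271) + 0.32×log₁₀(152.67/125)]
    = 1.4222 × [0.015248 + 0.02779] = 0.06121 m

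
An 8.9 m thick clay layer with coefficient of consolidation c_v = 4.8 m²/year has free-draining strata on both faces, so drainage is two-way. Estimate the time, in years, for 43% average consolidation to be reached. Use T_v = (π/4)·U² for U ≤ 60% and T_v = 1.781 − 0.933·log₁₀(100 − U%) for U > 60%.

t ≈ 0.599 years

Drainage path length: H_d = H/2 = 4.45 m (double drainage).
U ≤ 60%: T_v = (π/4)·U² = (π/4)×0.43² = 0.14522.
t = T_v·H_d²/c_v = 0.14522×4.45²/4.8 = 0.5991 years.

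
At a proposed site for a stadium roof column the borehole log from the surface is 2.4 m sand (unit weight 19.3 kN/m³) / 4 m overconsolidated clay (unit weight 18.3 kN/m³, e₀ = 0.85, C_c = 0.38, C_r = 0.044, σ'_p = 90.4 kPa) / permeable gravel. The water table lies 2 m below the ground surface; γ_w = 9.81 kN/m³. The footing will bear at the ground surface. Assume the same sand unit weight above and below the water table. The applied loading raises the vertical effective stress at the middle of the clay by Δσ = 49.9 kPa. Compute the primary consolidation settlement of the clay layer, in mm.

S_c ≈ 85 mm

Mid-depth of clay below the ground surface: z = 2.4 + 4/2 = 4.4 m.
Total vertical stress at mid-clay: σ_v = 19.3×2.4 + 18.3×2 = 82.92 kPa.
Pore pressure: u = 9.81×(4.4 − 2) = 23.544 kPa.
Initial effective stress: σ'_0 = σ_v − u = 82.92 − 23.544 = 59.376 kPa.
Final effective stress: σ'_f = 59.376 + 49.9 = 109.28 kPa.
σ'_f = 109.28 > σ'_p = 90.4 kPa, so the stress path crosses the preconsolidation pressure — recompression up to σ'_p, then virgin compression beyond:
S_c = H/(1+e₀)·[C_r·log₁₀(σ'_p/σ'_0) + C_c·log₁₀(σ'_f/σ'_p)]
    = 4/1.85 × [0.044×log₁₀(90.4/59.376) + 0.38×log₁₀(109.28/90.4)]
    = 2.1622 × [0.0080325 + 0.031301] = 0.08505 m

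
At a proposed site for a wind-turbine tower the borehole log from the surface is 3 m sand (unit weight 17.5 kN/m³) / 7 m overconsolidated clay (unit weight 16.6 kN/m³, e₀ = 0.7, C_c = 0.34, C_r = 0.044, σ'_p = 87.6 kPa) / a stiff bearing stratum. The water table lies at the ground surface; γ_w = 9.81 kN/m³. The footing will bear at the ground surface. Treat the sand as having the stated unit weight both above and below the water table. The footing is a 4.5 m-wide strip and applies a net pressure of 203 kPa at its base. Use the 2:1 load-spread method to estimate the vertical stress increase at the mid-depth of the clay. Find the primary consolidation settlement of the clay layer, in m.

S_c ≈ 0.289 m

Mid-depth of clay below the ground surface: z = 3 + 7/2 = 6.5 m.
Total vertical stress at mid-clay: σ_v = 17.5×3 + 16.6×3.5 = 110.6 kPa.
Pore pressure: u = 9.81×(6.5 − 0) = 63.765 kPa.
Initial effective stress: σ'_0 = σ_v − u = 110.6 − 63.765 = 46.835 kPa.
Stress increase at mid-clay by the 2:1 spreading method:
Δσ = qB/(B+z) = 203×4.5/(4.5+6.5) = 83.045 kPa
Final effective stress: σ'_f = 46.835 + 83.045 = 129.88 kPa.
σ'_f = 129.88 > σ'_p = 87.6 kPa, so the stress path crosses the preconsolidation pressure — recompression up to σ'_p, then virgin compression beyond:
S_c = H/(1+e₀)·[C_r·log₁₀(σ'_p/σ'_0) + C_c·log₁₀(σ'_f/σ'_p)]
    = 7/1.7 × [0.044×log₁₀(87.6/46.835) + 0.34×log₁₀(129.88/87.6)]
    = 4.1176 × [0.011965 + 0.058153] = 0.2887 m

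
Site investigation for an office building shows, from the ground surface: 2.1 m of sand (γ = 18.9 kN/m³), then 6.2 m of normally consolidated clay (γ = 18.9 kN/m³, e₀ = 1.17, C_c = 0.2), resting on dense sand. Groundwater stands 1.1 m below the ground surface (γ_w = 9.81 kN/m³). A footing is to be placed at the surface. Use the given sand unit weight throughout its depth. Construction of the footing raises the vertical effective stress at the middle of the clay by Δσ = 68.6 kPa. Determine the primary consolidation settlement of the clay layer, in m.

S_c ≈ 0.194 m

Mid-depth of clay below the ground surface: z = 2.1 + 6.2/2 = 5.2 m.
Total vertical stress at mid-clay: σ_v = 18.9×2.1 + 18.9×3.1 = 98.28 kPa.
Pore pressure: u = 9.81×(5.2 − 1.1) = 40.221 kPa.
Initial effective stress: σ'_0 = σ_v − u = 98.28 − 40.221 = 58.059 kPa.
Final effective stress: σ'_f = σ'_0 + Δσ = 58.059 + 68.6 = 126.66 kPa.
Normally consolidated clay, so the full stress increment lies on the virgin compression line:
S_c = C_c·H/(1+e₀)·log₁₀(σ'_f/σ'_0) = 0.2×6.2/(1+1.17)×log₁₀(126.66/58.059)
    = 0.57143 × 0.33877 = 0.1936 m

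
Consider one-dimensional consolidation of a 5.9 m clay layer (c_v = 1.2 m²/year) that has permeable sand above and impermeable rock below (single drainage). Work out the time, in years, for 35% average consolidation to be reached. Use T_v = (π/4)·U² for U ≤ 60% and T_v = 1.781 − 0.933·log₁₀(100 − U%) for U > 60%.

Drainage path length: H_d = H = 5.9 m (single drainage).
U ≤ 60%: T_v = (π/4)·U² = (π/4)×0.35² = 0.096211.
t = T_v·H_d²/c_v = 0.096211×5.9²/1.2 = 2.791 years.

t ≈ 2.79 years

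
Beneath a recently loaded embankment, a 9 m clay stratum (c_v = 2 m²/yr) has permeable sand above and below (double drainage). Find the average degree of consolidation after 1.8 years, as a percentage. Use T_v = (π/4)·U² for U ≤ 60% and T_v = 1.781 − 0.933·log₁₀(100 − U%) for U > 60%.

U ≈ 47.6 %

Drainage path length: H_d = H/2 = 4.5 m (double drainage).
T_v = c_v·t/H_d² = 2×1.8/4.5² = 0.17778.
T_v = 0.17778 corresponds to the U ≤ 60% branch:
U = √(4T_v/π) = 0.4758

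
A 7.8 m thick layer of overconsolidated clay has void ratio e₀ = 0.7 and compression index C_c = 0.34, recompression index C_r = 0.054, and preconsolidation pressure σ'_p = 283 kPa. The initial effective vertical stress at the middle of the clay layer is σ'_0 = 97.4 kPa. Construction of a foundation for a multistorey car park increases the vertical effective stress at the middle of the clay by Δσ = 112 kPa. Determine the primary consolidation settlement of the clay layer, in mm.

S_c ≈ 82.4 mm

Final effective stress: σ'_f = 97.4 + 112 = 209.4 kPa.
σ'_f = 209.4 ≤ σ'_p = 283 kPa, so the clay remains overconsolidated and only the recompression index applies:
S_c = C_r·H/(1+e₀)·log₁₀(σ'_f/σ'_0) = 0.054×7.8/1.7×log₁₀(209.4/97.4)
    = 0.24776 × 0.33242 = 0.08236 m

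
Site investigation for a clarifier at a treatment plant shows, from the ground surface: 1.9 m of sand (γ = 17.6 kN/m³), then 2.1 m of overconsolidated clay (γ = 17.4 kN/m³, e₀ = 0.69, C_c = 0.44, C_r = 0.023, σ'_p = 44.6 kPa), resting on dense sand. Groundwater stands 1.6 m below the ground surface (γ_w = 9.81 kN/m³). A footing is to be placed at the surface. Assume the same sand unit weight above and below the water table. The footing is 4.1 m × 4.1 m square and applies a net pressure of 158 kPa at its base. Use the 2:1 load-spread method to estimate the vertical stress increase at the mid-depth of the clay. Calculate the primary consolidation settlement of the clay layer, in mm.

S_c ≈ 174 mm

Mid-depth of clay below the ground surface: z = 1.9 + 2.1/2 = 2.95 m.
Total vertical stress at mid-clay: σ_v = 17.6×1.9 + 17.4×1.05 = 51.71 kPa.
Pore pressure: u = 9.81×(2.95 − 1.6) = 13.244 kPa.
Initial effective stress: σ'_0 = σ_v − u = 51.71 − 13.244 = 38.466 kPa.
Stress increase at mid-clay by the 2:1 spreading method:
Δσ = qBL/((B+z)(L+z)) = 158×4.1×4.1/((4.1+2.95)(4.1+2.95)) = 53.438 kPa
Final effective stress: σ'_f = 38.466 + 53.438 = 91.904 kPa.
σ'_f = 91.904 > σ'_p = 44.6 kPa, so the stress path crosses the preconsolidation pressure — recompression up to σ'_p, then virgin compression beyond:
S_c = H/(1+e₀)·[C_r·log₁₀(σ'_p/σ'_0) + C_c·log₁₀(σ'_f/σ'_p)]
    = 2.1/1.69 × [0.023×log₁₀(44.6/38.466) + 0.44×log₁₀(91.904/44.6)]
    = 1.2426 × [0.0014779 + 0.13816] = 0.1735 m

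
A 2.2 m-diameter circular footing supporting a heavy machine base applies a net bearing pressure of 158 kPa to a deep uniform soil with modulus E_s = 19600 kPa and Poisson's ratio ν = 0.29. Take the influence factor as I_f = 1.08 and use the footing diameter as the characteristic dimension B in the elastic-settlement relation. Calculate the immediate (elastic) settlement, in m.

S_e ≈ 0.0175 m

Immediate (elastic) settlement: S_e = q·B·(1−ν²)/E_s · I_f.
S_e = 158 × 2.2 × (1 − 0.29²) / 19600 × 1.08
    = 158 × 2.2 × 0.9159 / 19600 × 1.08
    = 0.01754 m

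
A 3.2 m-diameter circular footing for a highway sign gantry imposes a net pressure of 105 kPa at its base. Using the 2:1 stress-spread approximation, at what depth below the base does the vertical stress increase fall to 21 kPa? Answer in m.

z ≈ 3.96 m

2:1 spreading — at depth z the loaded area has grown by z in each plan dimension:
qD²/(D+z)² = Δσ_z ⇒ z = D(√(q/Δσ_z) − 1) = 3.2×(√(105/21) − 1) = 3.955 m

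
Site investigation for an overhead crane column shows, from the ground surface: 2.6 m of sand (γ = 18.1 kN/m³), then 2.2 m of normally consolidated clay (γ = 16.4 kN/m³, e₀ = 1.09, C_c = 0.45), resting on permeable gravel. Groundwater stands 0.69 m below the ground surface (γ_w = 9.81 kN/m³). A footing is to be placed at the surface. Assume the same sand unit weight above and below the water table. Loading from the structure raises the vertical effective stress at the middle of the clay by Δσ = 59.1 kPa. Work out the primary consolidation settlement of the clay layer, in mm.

S_c ≈ 201 mm

Mid-depth of clay below the ground surface: z = 2.6 + 2.2/2 = 3.7 m.
Total vertical stress at mid-clay: σ_v = 18.1×2.6 + 16.4×1.1 = 65.1 kPa.
Pore pressure: u = 9.81×(3.7 − 0.69) = 29.528 kPa.
Initial effective stress: σ'_0 = σ_v − u = 65.1 − 29.528 = 35.572 kPa.
Final effective stress: σ'_f = σ'_0 + Δσ = 35.572 + 59.1 = 94.672 kPa.
Normally consolidated clay, so the full stress increment lies on the virgin compression line:
S_c = C_c·H/(1+e₀)·log₁₀(σ'_f/σ'_0) = 0.45×2.2/(1+1.09)×log₁₀(94.672/35.572)
    = 0.47368 × 0.42511 = 0.2014 m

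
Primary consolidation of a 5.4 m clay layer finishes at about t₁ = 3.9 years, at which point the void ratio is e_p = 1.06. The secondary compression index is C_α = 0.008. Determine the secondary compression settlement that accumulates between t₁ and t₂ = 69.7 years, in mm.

Secondary compression: S_s = C_α·H/(1+e_p)·log₁₀(t₂/t₁)
S_s = 0.008×5.4/(1+1.06)×log₁₀(69.7/3.9)
    = 0.02097 × 1.252 = 0.02626 m

S_s ≈ 26.3 mm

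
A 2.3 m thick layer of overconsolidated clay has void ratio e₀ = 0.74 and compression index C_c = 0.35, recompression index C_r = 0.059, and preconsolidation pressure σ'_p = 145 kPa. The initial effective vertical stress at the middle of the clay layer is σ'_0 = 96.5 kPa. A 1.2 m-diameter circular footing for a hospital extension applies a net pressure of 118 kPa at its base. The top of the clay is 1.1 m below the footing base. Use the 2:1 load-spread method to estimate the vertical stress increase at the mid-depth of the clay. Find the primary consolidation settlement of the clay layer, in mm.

S_c ≈ 4.67 mm

Mid-depth of clay below the footing base: z = 1.1 + 2.3/2 = 2.25 m.
Stress increase at mid-clay by the 2:1 spreading method:
Δσ ≈ qD²/(D+z)² = 118×1.2²/(1.2+2.25)² = 14.276 kPa
Final effective stress: σ'_f = 96.5 + 14.276 = 110.78 kPa.
σ'_f = 110.78 ≤ σ'_p = 145 kPa, so the clay remains overconsolidated and only the recompression index applies:
S_c = C_r·H/(1+e₀)·log₁₀(σ'_f/σ'_0) = 0.059×2.3/1.74×log₁₀(110.78/96.5)
    = 0.077986 × 0.059934 = 0.004674 m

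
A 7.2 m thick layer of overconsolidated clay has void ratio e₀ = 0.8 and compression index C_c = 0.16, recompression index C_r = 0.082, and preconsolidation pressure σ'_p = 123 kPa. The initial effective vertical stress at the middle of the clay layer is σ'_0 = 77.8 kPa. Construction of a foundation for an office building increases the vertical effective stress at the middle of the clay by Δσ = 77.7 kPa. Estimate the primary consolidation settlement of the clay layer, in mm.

S_c ≈ 130 mm

Final effective stress: σ'_f = 77.8 + 77.7 = 155.5 kPa.
σ'_f = 155.5 > σ'_p = 123 kPa, so the stress path crosses the preconsolidation pressure — recompression up to σ'_p, then virgin compression beyond:
S_c = H/(1+e₀)·[C_r·log₁₀(σ'_p/σ'_0) + C_c·log₁₀(σ'_f/σ'_p)]
    = 7.2/1.8 × [0.082×log₁₀(123/77.8) + 0.16×log₁₀(155.5/123)]
    = 4 × [0.016312 + 0.016292] = 0.1304 m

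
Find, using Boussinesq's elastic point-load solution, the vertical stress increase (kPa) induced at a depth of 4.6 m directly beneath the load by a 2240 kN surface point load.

Boussinesq vertical stress below a point load on an elastic half-space:
Δσ_z = 3P/(2πz²) · [1 + (r/z)²]^(−5/2)
r/z = 0/4.6 = 0; [1+(r/z)²]^(−5/2) = 1.
Δσ_z = 3×2240/(2π×4.6²) × 1 = 50.544 × 1 = 50.54 kPa

Δσ_z ≈ 50.5 kPa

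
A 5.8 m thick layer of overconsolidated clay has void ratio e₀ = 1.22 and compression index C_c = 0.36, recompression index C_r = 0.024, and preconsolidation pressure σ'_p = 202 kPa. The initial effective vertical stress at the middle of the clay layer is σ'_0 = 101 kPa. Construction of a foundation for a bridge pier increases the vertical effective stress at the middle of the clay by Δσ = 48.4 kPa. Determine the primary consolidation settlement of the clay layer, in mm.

Final effective stress: σ'_f = 101 + 48.4 = 149.4 kPa.
σ'_f = 149.4 ≤ σ'_p = 202 kPa, so the clay remains overconsolidated and only the recompression index applies:
S_c = C_r·H/(1+e₀)·log₁₀(σ'_f/σ'_0) = 0.024×5.8/2.22×log₁₀(149.4/101)
    = 0.062702 × 0.17003 = 0.01066 m

S_c ≈ 10.7 mm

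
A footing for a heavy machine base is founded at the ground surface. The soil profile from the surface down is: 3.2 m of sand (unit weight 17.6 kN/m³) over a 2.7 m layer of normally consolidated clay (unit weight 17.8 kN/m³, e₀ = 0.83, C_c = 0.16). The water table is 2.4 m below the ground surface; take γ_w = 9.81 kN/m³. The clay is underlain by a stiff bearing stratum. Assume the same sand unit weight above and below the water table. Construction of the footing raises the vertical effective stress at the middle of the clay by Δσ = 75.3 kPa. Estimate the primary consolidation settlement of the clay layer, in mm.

S_c ≈ 84.1 mm

Mid-depth of clay below the ground surface: z = 3.2 + 2.7/2 = 4.55 m.
Total vertical stress at mid-clay: σ_v = 17.6×3.2 + 17.8×1.35 = 80.35 kPa.
Pore pressure: u = 9.81×(4.55 − 2.4) = 21.091 kPa.
Initial effective stress: σ'_0 = σ_v − u = 80.35 − 21.091 = 59.259 kPa.
Final effective stress: σ'_f = σ'_0 + Δσ = 59.259 + 75.3 = 134.56 kPa.
Normally consolidated clay, so the full stress increment lies on the virgin compression line:
S_c = C_c·H/(1+e₀)·log₁₀(σ'_f/σ'_0) = 0.16×2.7/(1+0.83)×log₁₀(134.56/59.259)
    = 0.23607 × 0.35616 = 0.08408 m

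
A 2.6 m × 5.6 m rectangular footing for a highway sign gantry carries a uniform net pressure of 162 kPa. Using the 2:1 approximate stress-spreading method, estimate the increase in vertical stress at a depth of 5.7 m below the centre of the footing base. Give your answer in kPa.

Δσ_z ≈ 25.1 kPa

By the 2:1 method the load spreads at 1 horizontal : 2 vertical, so at depth z the loaded area has grown by z in each plan dimension:
Δσ = qBL/((B+z)(L+z)) = 162×2.6×5.6/((2.6+5.7)(5.6+5.7)) = 25.149 kPa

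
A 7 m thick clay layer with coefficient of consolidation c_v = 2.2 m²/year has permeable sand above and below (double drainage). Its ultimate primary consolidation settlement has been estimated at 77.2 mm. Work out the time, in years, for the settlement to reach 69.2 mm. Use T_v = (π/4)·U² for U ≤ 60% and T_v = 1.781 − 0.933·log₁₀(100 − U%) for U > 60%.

Drainage path length: H_d = H/2 = 3.5 m (double drainage).
U = S(t)/S_ult = 69.2/77.2 = 0.8964.
U > 60%: T_v = 1.781 − 0.933·log₁₀(100 − 89.637) = 0.83356.
t = T_v·H_d²/c_v = 0.83356×3.5²/2.2 = 4.641 years.

t ≈ 4.64 years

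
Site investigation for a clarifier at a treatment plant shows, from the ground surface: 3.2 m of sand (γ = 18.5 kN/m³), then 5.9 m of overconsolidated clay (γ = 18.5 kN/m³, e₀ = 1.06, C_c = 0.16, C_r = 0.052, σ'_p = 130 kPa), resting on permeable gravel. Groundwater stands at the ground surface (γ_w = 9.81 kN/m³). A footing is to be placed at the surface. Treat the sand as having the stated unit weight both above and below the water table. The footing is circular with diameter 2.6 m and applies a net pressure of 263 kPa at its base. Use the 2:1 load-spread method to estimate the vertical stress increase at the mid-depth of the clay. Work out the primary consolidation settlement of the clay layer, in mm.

S_c ≈ 23.3 mm

Mid-depth of clay below the ground surface: z = 3.2 + 5.9/2 = 6.15 m.
Total vertical stress at mid-clay: σ_v = 18.5×3.2 + 18.5×2.95 = 113.78 kPa.
Pore pressure: u = 9.81×(6.15 − 0) = 60.332 kPa.
Initial effective stress: σ'_0 = σ_v − u = 113.78 − 60.332 = 53.448 kPa.
Stress increase at mid-clay by the 2:1 spreading method:
Δσ ≈ qD²/(D+z)² = 263×2.6²/(2.6+6.15)² = 23.221 kPa
Final effective stress: σ'_f = 53.448 + 23.221 = 76.669 kPa.
σ'_f = 76.669 ≤ σ'_p = 130 kPa, so the clay remains overconsolidated and only the recompression index applies:
S_c = C_r·H/(1+e₀)·log₁₀(σ'_f/σ'_0) = 0.052×5.9/2.06×log₁₀(76.669/53.448)
    = 0.14893 × 0.15669 = 0.02334 m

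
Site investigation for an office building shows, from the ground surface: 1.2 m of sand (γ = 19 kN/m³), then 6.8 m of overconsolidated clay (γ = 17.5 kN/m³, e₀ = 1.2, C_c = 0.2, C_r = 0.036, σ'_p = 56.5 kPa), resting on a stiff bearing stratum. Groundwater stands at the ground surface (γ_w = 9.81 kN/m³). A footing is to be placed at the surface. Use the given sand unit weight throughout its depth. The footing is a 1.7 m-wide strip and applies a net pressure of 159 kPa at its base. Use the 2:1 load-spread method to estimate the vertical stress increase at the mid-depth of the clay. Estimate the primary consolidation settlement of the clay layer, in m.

S_c ≈ 0.114 m

Mid-depth of clay below the ground surface: z = 1.2 + 6.8/2 = 4.6 m.
Total vertical stress at mid-clay: σ_v = 19×1.2 + 17.5×3.4 = 82.3 kPa.
Pore pressure: u = 9.81×(4.6 − 0) = 45.126 kPa.
Initial effective stress: σ'_0 = σ_v − u = 82.3 − 45.126 = 37.174 kPa.
Stress increase at mid-clay by the 2:1 spreading method:
Δσ = qB/(B+z) = 159×1.7/(1.7+4.6) = 42.905 kPa
Final effective stress: σ'_f = 37.174 + 42.905 = 80.079 kPa.
σ'_f = 80.079 > σ'_p = 56.5 kPa, so the stress path crosses the preconsolidation pressure — recompression up to σ'_p, then virgin compression beyond:
S_c = H/(1+e₀)·[C_r·log₁₀(σ'_p/σ'_0) + C_c·log₁₀(σ'_f/σ'_p)]
    = 6.8/2.2 × [0.036×log₁₀(56.5/37.174) + 0.2×log₁₀(80.079/56.5)]
    = 3.0909 × [0.0065451 + 0.030294] = 0.1139 m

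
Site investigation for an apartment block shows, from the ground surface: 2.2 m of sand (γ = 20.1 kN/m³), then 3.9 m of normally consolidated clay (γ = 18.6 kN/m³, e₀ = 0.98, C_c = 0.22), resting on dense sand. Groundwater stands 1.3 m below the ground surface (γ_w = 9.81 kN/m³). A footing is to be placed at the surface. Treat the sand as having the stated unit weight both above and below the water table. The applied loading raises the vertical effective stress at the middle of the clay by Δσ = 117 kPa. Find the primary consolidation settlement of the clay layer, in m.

S_c ≈ 0.22 m

Mid-depth of clay below the ground surface: z = 2.2 + 3.9/2 = 4.15 m.
Total vertical stress at mid-clay: σ_v = 20.1×2.2 + 18.6×1.95 = 80.49 kPa.
Pore pressure: u = 9.81×(4.15 − 1.3) = 27.959 kPa.
Initial effective stress: σ'_0 = σ_v − u = 80.49 − 27.959 = 52.531 kPa.
Final effective stress: σ'_f = σ'_0 + Δσ = 52.531 + 117 = 169.53 kPa.
Normally consolidated clay, so the full stress increment lies on the virgin compression line:
S_c = C_c·H/(1+e₀)·log₁₀(σ'_f/σ'_0) = 0.22×3.9/(1+0.98)×log₁₀(169.53/52.531)
    = 0.43333 × 0.50883 = 0.2205 m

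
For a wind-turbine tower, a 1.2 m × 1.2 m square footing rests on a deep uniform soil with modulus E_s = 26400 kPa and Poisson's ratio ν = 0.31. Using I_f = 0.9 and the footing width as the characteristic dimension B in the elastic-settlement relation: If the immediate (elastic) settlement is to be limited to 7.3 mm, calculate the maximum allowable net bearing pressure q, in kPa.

S_e = q·B·(1−ν²)/E_s · I_f  ⇒  q = S_e·E_s / (B·(1−ν²)·I_f).
q = 0.0073 × 26400 / (1.2 × 0.9039 × 0.9) = 197.4 kPa

q ≈ 197 kPa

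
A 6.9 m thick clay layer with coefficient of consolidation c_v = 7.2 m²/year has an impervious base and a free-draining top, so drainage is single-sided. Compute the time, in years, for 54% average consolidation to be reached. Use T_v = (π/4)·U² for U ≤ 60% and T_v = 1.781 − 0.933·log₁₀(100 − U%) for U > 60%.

Drainage path length: H_d = H = 6.9 m (single drainage).
U ≤ 60%: T_v = (π/4)·U² = (π/4)×0.54² = 0.22902.
t = T_v·H_d²/c_v = 0.22902×6.9²/7.2 = 1.514 years.

t ≈ 1.51 years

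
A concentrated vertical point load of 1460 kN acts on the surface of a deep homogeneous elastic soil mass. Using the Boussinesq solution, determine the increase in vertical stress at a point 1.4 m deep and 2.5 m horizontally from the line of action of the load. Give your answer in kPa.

Δσ_z ≈ 9.9 kPa

Boussinesq vertical stress below a point load on an elastic half-space:
Δσ_z = 3P/(2πz²) · [1 + (r/z)²]^(−5/2)
r/z = 2.5/1.4 = 1.7857; [1+(r/z)²]^(−5/2) = 0.027847.
Δσ_z = 3×1460/(2π×1.4²) × 0.027847 = 355.66 × 0.027847 = 9.904 kPa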